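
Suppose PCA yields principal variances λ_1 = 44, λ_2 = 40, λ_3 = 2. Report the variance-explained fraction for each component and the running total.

Step 1 — total variance = trace(Sigma) = Σ λ_i = 44 + 40 + 2 = 86.

Step 2 — fraction explained by component i = λ_i / Σ λ:
  PC1: 44/86 = 0.5116
  PC2: 40/86 = 0.4651
  PC3: 2/86 = 0.0233

Step 3 — cumulative fraction after k components = (λ_1 + ... + λ_k) / Σ λ:
  k = 1: 44/86 = 0.5116
  k = 2: (44 + 40)/86 = 84/86 = 0.9767
  k = 3: (44 + 40 + 2)/86 = 86/86 = 1

Summary (fraction, with percent):

explained: PC1 0.5116 (51.16%), PC2 0.4651 (46.51%), PC3 0.0233 (2.33%);  cumulative: 0.5116, 0.9767, 1


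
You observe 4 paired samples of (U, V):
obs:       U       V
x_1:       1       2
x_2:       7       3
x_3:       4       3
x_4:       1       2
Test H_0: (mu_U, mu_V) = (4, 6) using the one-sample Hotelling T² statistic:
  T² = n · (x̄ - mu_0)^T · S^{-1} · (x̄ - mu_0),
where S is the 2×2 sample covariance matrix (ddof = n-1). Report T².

Step 1 — sample mean vector:
  mean(U) = (1 + 7 + 4 + 1) / 4 = 13/4 = 3.25
  mean(V) = (2 + 3 + 3 + 2) / 4 = 10/4 = 2.5
  x̄ = (3.25, 2.5),  deviation x̄ - mu_0 = (3.25, 2.5) - (4, 6) = (-0.75, -3.5).

Step 2 — sample covariance matrix, S[i,j] = (1/(n-1)) · Σ_k (x_{k,i} - mean_i) · (x_{k,j} - mean_j), divisor n-1 = 3:
  S[U,U] = ((-2.25)·(-2.25) + (3.75)·(3.75) + (0.75)·(0.75) + (-2.25)·(-2.25)) / 3 = 24.75/3 = 8.25
  S[U,V] = ((-2.25)·(-0.5) + (3.75)·(0.5) + (0.75)·(0.5) + (-2.25)·(-0.5)) / 3 = 4.5/3 = 1.5
  S[V,V] = ((-0.5)·(-0.5) + (0.5)·(0.5) + (0.5)·(0.5) + (-0.5)·(-0.5)) / 3 = 1/3 = 0.3333
  S = [[8.25, 1.5],
 [1.5, 0.3333]].

Step 3 — invert S. det(S) = 8.25·0.3333 - (1.5)² = 0.5.
  S^{-1} = (1/det) · [[d, -b], [-b, a]] = [[0.6667, -3],
 [-3, 16.5]].

Step 4 — quadratic form (x̄ - mu_0)^T · S^{-1} · (x̄ - mu_0):
  S^{-1} · (x̄ - mu_0) = (10, -55.5),
  (x̄ - mu_0)^T · [...] = (-0.75)·(10) + (-3.5)·(-55.5) = 186.75.

Step 5 — scale by n: T² = 4 · 186.75 = 747.

T² ≈ 747


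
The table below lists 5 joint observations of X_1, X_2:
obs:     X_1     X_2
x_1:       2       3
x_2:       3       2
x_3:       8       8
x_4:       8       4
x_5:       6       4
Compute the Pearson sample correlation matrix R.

Step 1 — column means:
  mean(X_1) = (2 + 3 + 8 + 8 + 6) / 5 = 27/5 = 5.4
  mean(X_2) = (3 + 2 + 8 + 4 + 4) / 5 = 21/5 = 4.2

Step 2 — sample variances and covariances s[i,j] = (1/(n-1)) · Σ_k (x_{k,i} - mean_i) · (x_{k,j} - mean_j), with n-1 = 4:
  s[X_1,X_1] = ((-3.4)·(-3.4) + (-2.4)·(-2.4) + (2.6)·(2.6) + (2.6)·(2.6) + (0.6)·(0.6)) / 4 = 31.2/4 = 7.8
  s[X_1,X_2] = ((-3.4)·(-1.2) + (-2.4)·(-2.2) + (2.6)·(3.8) + (2.6)·(-0.2) + (0.6)·(-0.2)) / 4 = 18.6/4 = 4.65
  s[X_2,X_2] = ((-1.2)·(-1.2) + (-2.2)·(-2.2) + (3.8)·(3.8) + (-0.2)·(-0.2) + (-0.2)·(-0.2)) / 4 = 20.8/4 = 5.2
  Sample standard deviations s_i = √(s[i,i]):
  s(X_1) = √(7.8) = 2.7928
  s(X_2) = √(5.2) = 2.2804

Step 3 — r_{ij} = s_{ij} / (s_i · s_j):
  r[X_1,X_1] = 1 (diagonal).
  r[X_1,X_2] = 4.65 / (2.7928 · 2.2804) = 4.65 / 6.3687 = 0.7301
  r[X_2,X_2] = 1 (diagonal).

R is symmetric with unit diagonal. Assembling:

R = [[1, 0.7301],
 [0.7301, 1]]


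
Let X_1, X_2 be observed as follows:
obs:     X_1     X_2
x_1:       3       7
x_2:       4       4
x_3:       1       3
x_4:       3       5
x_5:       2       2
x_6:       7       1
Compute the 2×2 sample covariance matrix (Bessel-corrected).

Step 1 — column means:
  mean(X_1) = (3 + 4 + 1 + 3 + 2 + 7) / 6 = 20/6 = 3.3333
  mean(X_2) = (7 + 4 + 3 + 5 + 2 + 1) / 6 = 22/6 = 3.6667

Step 2 — sample covariance S[i,j] = (1/(n-1)) · Σ_k (x_{k,i} - mean_i) · (x_{k,j} - mean_j), with n-1 = 5.
  S[X_1,X_1] = ((-0.3333)·(-0.3333) + (0.6667)·(0.6667) + (-2.3333)·(-2.3333) + (-0.3333)·(-0.3333) + (-1.3333)·(-1.3333) + (3.6667)·(3.6667)) / 5 = 21.3333/5 = 4.2667
  S[X_1,X_2] = ((-0.3333)·(3.3333) + (0.6667)·(0.3333) + (-2.3333)·(-0.6667) + (-0.3333)·(1.3333) + (-1.3333)·(-1.6667) + (3.6667)·(-2.6667)) / 5 = -7.3333/5 = -1.4667
  S[X_2,X_2] = ((3.3333)·(3.3333) + (0.3333)·(0.3333) + (-0.6667)·(-0.6667) + (1.3333)·(1.3333) + (-1.6667)·(-1.6667) + (-2.6667)·(-2.6667)) / 5 = 23.3333/5 = 4.6667

S is symmetric (S[j,i] = S[i,j]). Assembling:

S = [[4.2667, -1.4667],
 [-1.4667, 4.6667]]


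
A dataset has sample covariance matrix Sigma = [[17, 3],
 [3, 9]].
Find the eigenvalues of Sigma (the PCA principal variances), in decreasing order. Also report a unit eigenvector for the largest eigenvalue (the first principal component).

Step 1 — characteristic polynomial of 2×2 Sigma:
  det(Sigma - λI) = λ² - trace · λ + det = 0.
  trace = 17 + 9 = 26, det = 17·9 - (3)² = 144.
Step 2 — discriminant:
  Δ = trace² - 4·det = 676 - 576 = 100.
Step 3 — eigenvalues:
  λ = (trace ± √Δ)/2 = (26 ± 10)/2,
  λ_1 = 18,  λ_2 = 8.

Step 4 — unit eigenvector for λ_1: solve (Sigma - λ_1 I)v = 0. First row:
  (17 - 18)·v_x + (3)·v_y = 0, i.e. (-1)·v_x + (3)·v_y = 0,
  so v ∝ (b, λ_1 - a) = (3, 1) = u.
  ||u|| = √((3)² + (1)²) = √(10) ≈ 3.1623,
  v_1 = u/||u|| ≈ (0.9487, 0.3162) (||v_1|| = 1).

λ_1 = 18,  λ_2 = 8;  v_1 ≈ (0.9487, 0.3162)


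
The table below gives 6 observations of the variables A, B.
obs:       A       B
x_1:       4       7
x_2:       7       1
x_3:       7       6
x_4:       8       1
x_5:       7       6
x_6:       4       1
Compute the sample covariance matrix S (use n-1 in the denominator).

Step 1 — column means:
  mean(A) = (4 + 7 + 7 + 8 + 7 + 4) / 6 = 37/6 = 6.1667
  mean(B) = (7 + 1 + 6 + 1 + 6 + 1) / 6 = 22/6 = 3.6667

Step 2 — sample covariance S[i,j] = (1/(n-1)) · Σ_k (x_{k,i} - mean_i) · (x_{k,j} - mean_j), with n-1 = 5.
  S[A,A] = ((-2.1667)·(-2.1667) + (0.8333)·(0.8333) + (0.8333)·(0.8333) + (1.8333)·(1.8333) + (0.8333)·(0.8333) + (-2.1667)·(-2.1667)) / 5 = 14.8333/5 = 2.9667
  S[A,B] = ((-2.1667)·(3.3333) + (0.8333)·(-2.6667) + (0.8333)·(2.3333) + (1.8333)·(-2.6667) + (0.8333)·(2.3333) + (-2.1667)·(-2.6667)) / 5 = -4.6667/5 = -0.9333
  S[B,B] = ((3.3333)·(3.3333) + (-2.6667)·(-2.6667) + (2.3333)·(2.3333) + (-2.6667)·(-2.6667) + (2.3333)·(2.3333) + (-2.6667)·(-2.6667)) / 5 = 43.3333/5 = 8.6667

S is symmetric (S[j,i] = S[i,j]). Assembling:

S = [[2.9667, -0.9333],
 [-0.9333, 8.6667]]


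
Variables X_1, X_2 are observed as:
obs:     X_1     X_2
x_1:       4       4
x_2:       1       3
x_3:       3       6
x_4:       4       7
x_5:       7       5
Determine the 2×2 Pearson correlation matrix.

Step 1 — column means:
  mean(X_1) = (4 + 1 + 3 + 4 + 7) / 5 = 19/5 = 3.8
  mean(X_2) = (4 + 3 + 6 + 7 + 5) / 5 = 25/5 = 5

Step 2 — sample variances and covariances s[i,j] = (1/(n-1)) · Σ_k (x_{k,i} - mean_i) · (x_{k,j} - mean_j), with n-1 = 4:
  s[X_1,X_1] = ((0.2)·(0.2) + (-2.8)·(-2.8) + (-0.8)·(-0.8) + (0.2)·(0.2) + (3.2)·(3.2)) / 4 = 18.8/4 = 4.7
  s[X_1,X_2] = ((0.2)·(-1) + (-2.8)·(-2) + (-0.8)·(1) + (0.2)·(2) + (3.2)·(0)) / 4 = 5/4 = 1.25
  s[X_2,X_2] = ((-1)·(-1) + (-2)·(-2) + (1)·(1) + (2)·(2) + (0)·(0)) / 4 = 10/4 = 2.5
  Sample standard deviations s_i = √(s[i,i]):
  s(X_1) = √(4.7) = 2.1679
  s(X_2) = √(2.5) = 1.5811

Step 3 — r_{ij} = s_{ij} / (s_i · s_j):
  r[X_1,X_1] = 1 (diagonal).
  r[X_1,X_2] = 1.25 / (2.1679 · 1.5811) = 1.25 / 3.4278 = 0.3647
  r[X_2,X_2] = 1 (diagonal).

R is symmetric with unit diagonal. Assembling:

R = [[1, 0.3647],
 [0.3647, 1]]


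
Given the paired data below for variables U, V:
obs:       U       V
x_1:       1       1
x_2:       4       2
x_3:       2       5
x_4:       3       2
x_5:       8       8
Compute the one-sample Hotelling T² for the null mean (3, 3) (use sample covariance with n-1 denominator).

Step 1 — sample mean vector:
  mean(U) = (1 + 4 + 2 + 3 + 8) / 5 = 18/5 = 3.6
  mean(V) = (1 + 2 + 5 + 2 + 8) / 5 = 18/5 = 3.6
  x̄ = (3.6, 3.6),  deviation x̄ - mu_0 = (3.6, 3.6) - (3, 3) = (0.6, 0.6).

Step 2 — sample covariance matrix, S[i,j] = (1/(n-1)) · Σ_k (x_{k,i} - mean_i) · (x_{k,j} - mean_j), divisor n-1 = 4:
  S[U,U] = ((-2.6)·(-2.6) + (0.4)·(0.4) + (-1.6)·(-1.6) + (-0.6)·(-0.6) + (4.4)·(4.4)) / 4 = 29.2/4 = 7.3
  S[U,V] = ((-2.6)·(-2.6) + (0.4)·(-1.6) + (-1.6)·(1.4) + (-0.6)·(-1.6) + (4.4)·(4.4)) / 4 = 24.2/4 = 6.05
  S[V,V] = ((-2.6)·(-2.6) + (-1.6)·(-1.6) + (1.4)·(1.4) + (-1.6)·(-1.6) + (4.4)·(4.4)) / 4 = 33.2/4 = 8.3
  S = [[7.3, 6.05],
 [6.05, 8.3]].

Step 3 — invert S. det(S) = 7.3·8.3 - (6.05)² = 23.9875.
  S^{-1} = (1/det) · [[d, -b], [-b, a]] = [[0.346, -0.2522],
 [-0.2522, 0.3043]].

Step 4 — quadratic form (x̄ - mu_0)^T · S^{-1} · (x̄ - mu_0):
  S^{-1} · (x̄ - mu_0) = (0.0563, 0.0313),
  (x̄ - mu_0)^T · [...] = (0.6)·(0.0563) + (0.6)·(0.0313) = 0.0525.

Step 5 — scale by n: T² = 5 · 0.0525 = 0.2626.

T² ≈ 0.2626


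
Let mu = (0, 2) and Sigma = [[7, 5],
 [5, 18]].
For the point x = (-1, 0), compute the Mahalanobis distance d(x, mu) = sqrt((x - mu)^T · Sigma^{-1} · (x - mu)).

Step 1 — centre the observation: (x - mu) = (-1, -2).

Step 2 — invert Sigma. det(Sigma) = 7·18 - (5)² = 101.
  Sigma^{-1} = (1/det) · [[d, -b], [-b, a]] = [[0.1782, -0.0495],
 [-0.0495, 0.0693]].

Step 3 — form the quadratic (x - mu)^T · Sigma^{-1} · (x - mu):
  Sigma^{-1} · (x - mu) = (-0.0792, -0.0891).
  (x - mu)^T · [Sigma^{-1} · (x - mu)] = (-1)·(-0.0792) + (-2)·(-0.0891) = 0.2574.

Step 4 — take square root: d = √(0.2574) ≈ 0.5074.

d(x, mu) = √(0.2574) ≈ 0.5074


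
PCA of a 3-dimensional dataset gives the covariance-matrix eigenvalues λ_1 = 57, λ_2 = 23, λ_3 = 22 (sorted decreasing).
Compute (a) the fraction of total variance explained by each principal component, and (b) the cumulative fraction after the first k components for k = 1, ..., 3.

Step 1 — total variance = trace(Sigma) = Σ λ_i = 57 + 23 + 22 = 102.

Step 2 — fraction explained by component i = λ_i / Σ λ:
  PC1: 57/102 = 0.5588
  PC2: 23/102 = 0.2255
  PC3: 22/102 = 0.2157

Step 3 — cumulative fraction after k components = (λ_1 + ... + λ_k) / Σ λ:
  k = 1: 57/102 = 0.5588
  k = 2: (57 + 23)/102 = 80/102 = 0.7843
  k = 3: (57 + 23 + 22)/102 = 102/102 = 1

Summary (fraction, with percent):

explained: PC1 0.5588 (55.88%), PC2 0.2255 (22.55%), PC3 0.2157 (21.57%);  cumulative: 0.5588, 0.7843, 1


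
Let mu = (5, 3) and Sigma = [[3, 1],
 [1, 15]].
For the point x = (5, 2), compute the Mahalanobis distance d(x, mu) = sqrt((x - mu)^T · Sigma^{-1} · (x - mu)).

Step 1 — centre the observation: (x - mu) = (0, -1).

Step 2 — invert Sigma. det(Sigma) = 3·15 - (1)² = 44.
  Sigma^{-1} = (1/det) · [[d, -b], [-b, a]] = [[0.3409, -0.0227],
 [-0.0227, 0.0682]].

Step 3 — form the quadratic (x - mu)^T · Sigma^{-1} · (x - mu):
  Sigma^{-1} · (x - mu) = (0.0227, -0.0682).
  (x - mu)^T · [Sigma^{-1} · (x - mu)] = (0)·(0.0227) + (-1)·(-0.0682) = 0.0682.

Step 4 — take square root: d = √(0.0682) ≈ 0.2611.

d(x, mu) = √(0.0682) ≈ 0.2611


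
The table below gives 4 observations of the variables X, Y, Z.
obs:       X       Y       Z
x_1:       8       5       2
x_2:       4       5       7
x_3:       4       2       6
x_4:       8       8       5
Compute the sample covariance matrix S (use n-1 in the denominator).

Step 1 — column means:
  mean(X) = (8 + 4 + 4 + 8) / 4 = 24/4 = 6
  mean(Y) = (5 + 5 + 2 + 8) / 4 = 20/4 = 5
  mean(Z) = (2 + 7 + 6 + 5) / 4 = 20/4 = 5

Step 2 — sample covariance S[i,j] = (1/(n-1)) · Σ_k (x_{k,i} - mean_i) · (x_{k,j} - mean_j), with n-1 = 3.
  S[X,X] = ((2)·(2) + (-2)·(-2) + (-2)·(-2) + (2)·(2)) / 3 = 16/3 = 5.3333
  S[X,Y] = ((2)·(0) + (-2)·(0) + (-2)·(-3) + (2)·(3)) / 3 = 12/3 = 4
  S[X,Z] = ((2)·(-3) + (-2)·(2) + (-2)·(1) + (2)·(0)) / 3 = -12/3 = -4
  S[Y,Y] = ((0)·(0) + (0)·(0) + (-3)·(-3) + (3)·(3)) / 3 = 18/3 = 6
  S[Y,Z] = ((0)·(-3) + (0)·(2) + (-3)·(1) + (3)·(0)) / 3 = -3/3 = -1
  S[Z,Z] = ((-3)·(-3) + (2)·(2) + (1)·(1) + (0)·(0)) / 3 = 14/3 = 4.6667

S is symmetric (S[j,i] = S[i,j]). Assembling:

S = [[5.3333, 4, -4],
 [4, 6, -1],
 [-4, -1, 4.6667]]


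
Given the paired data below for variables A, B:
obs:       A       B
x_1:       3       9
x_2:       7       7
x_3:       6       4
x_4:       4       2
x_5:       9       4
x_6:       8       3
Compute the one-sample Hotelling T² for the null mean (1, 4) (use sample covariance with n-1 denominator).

Step 1 — sample mean vector:
  mean(A) = (3 + 7 + 6 + 4 + 9 + 8) / 6 = 37/6 = 6.1667
  mean(B) = (9 + 7 + 4 + 2 + 4 + 3) / 6 = 29/6 = 4.8333
  x̄ = (6.1667, 4.8333),  deviation x̄ - mu_0 = (6.1667, 4.8333) - (1, 4) = (5.1667, 0.8333).

Step 2 — sample covariance matrix, S[i,j] = (1/(n-1)) · Σ_k (x_{k,i} - mean_i) · (x_{k,j} - mean_j), divisor n-1 = 5:
  S[A,A] = ((-3.1667)·(-3.1667) + (0.8333)·(0.8333) + (-0.1667)·(-0.1667) + (-2.1667)·(-2.1667) + (2.8333)·(2.8333) + (1.8333)·(1.8333)) / 5 = 26.8333/5 = 5.3667
  S[A,B] = ((-3.1667)·(4.1667) + (0.8333)·(2.1667) + (-0.1667)·(-0.8333) + (-2.1667)·(-2.8333) + (2.8333)·(-0.8333) + (1.8333)·(-1.8333)) / 5 = -10.8333/5 = -2.1667
  S[B,B] = ((4.1667)·(4.1667) + (2.1667)·(2.1667) + (-0.8333)·(-0.8333) + (-2.8333)·(-2.8333) + (-0.8333)·(-0.8333) + (-1.8333)·(-1.8333)) / 5 = 34.8333/5 = 6.9667
  S = [[5.3667, -2.1667],
 [-2.1667, 6.9667]].

Step 3 — invert S. det(S) = 5.3667·6.9667 - (-2.1667)² = 32.6933.
  S^{-1} = (1/det) · [[d, -b], [-b, a]] = [[0.2131, 0.0663],
 [0.0663, 0.1642]].

Step 4 — quadratic form (x̄ - mu_0)^T · S^{-1} · (x̄ - mu_0):
  S^{-1} · (x̄ - mu_0) = (1.1562, 0.4792),
  (x̄ - mu_0)^T · [...] = (5.1667)·(1.1562) + (0.8333)·(0.4792) = 6.373.

Step 5 — scale by n: T² = 6 · 6.373 = 38.2382.

T² ≈ 38.2382


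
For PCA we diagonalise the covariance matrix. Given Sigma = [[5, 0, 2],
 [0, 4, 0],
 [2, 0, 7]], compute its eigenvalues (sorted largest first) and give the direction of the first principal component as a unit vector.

Step 1 — characteristic polynomial p(λ) = det(λI - Sigma) = λ³ - tr·λ² + c_1·λ - det, where tr = trace, c_1 = sum of the principal 2×2 minors, det = det(Sigma):
  tr = 5 + 4 + 7 = 16,
  c_1 = (5·4 - (0)²) + (5·7 - (2)²) + (4·7 - (0)²) = 20 + 31 + 28 = 79,
  det = 5·(4·7 - (0)²) - (0)·((0)·7 - (0)·(2)) + (2)·((0)·(0) - 4·(2)) = 5·(28) - (0)·(0) + (2)·(-8) = 124.
  So p(λ) = λ³ - 16λ² + 79λ - 124.
Step 2 — look for an integer root (rational root theorem: any rational root is an integer divisor of 124). Testing λ = 4:
  p(4) = 64 - 256 + 316 - 124 = 0  ✓
  Dividing out (λ - 4): p(λ) = (λ - 4)(λ² - 12λ + 31).
Step 3 — remaining eigenvalues from the quadratic λ² - 12λ + 31 = 0:
  Δ = 12² - 4·31 = 144 - 124 = 20,  λ = (12 ± √20)/2 = (12 ± 4.4721)/2 ≈ 8.2361 or 3.7639.
  Sorted: λ_1 = 8.2361,  λ_2 = 4,  λ_3 = 3.7639  (check: sum = 16 = tr ✓).

Step 4 — unit eigenvector for λ_1 ≈ 8.2361: v spans the null space of (Sigma - λ_1 I), whose rows are
  r_1 = (-3.2361, 0, 2),  r_2 = (0, -4.2361, 0),  r_3 = (2, 0, -1.2361).
  v is orthogonal to every row, so take v ∝ r_1 × r_2 = ((0)·(0) - (2)·(-4.2361), (2)·(0) - (-3.2361)·(0), (-3.2361)·(-4.2361) - (0)·(0)) ≈ (8.4721, 0, 13.7082).
  Let u = (8.4721, 0, 13.7082).
  ||u|| = √((8.4721)² + (0)² + (13.7082)²) = √(259.6919) ≈ 16.115,  v_1 = u/||u|| ≈ (0.5257, 0, 0.8507) (||v_1|| = 1).

λ_1 = 8.2361,  λ_2 = 4,  λ_3 = 3.7639;  v_1 ≈ (0.5257, 0, 0.8507)


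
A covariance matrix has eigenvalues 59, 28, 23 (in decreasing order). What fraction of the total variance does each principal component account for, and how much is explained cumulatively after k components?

Step 1 — total variance = trace(Sigma) = Σ λ_i = 59 + 28 + 23 = 110.

Step 2 — fraction explained by component i = λ_i / Σ λ:
  PC1: 59/110 = 0.5364
  PC2: 28/110 = 0.2545
  PC3: 23/110 = 0.2091

Step 3 — cumulative fraction after k components = (λ_1 + ... + λ_k) / Σ λ:
  k = 1: 59/110 = 0.5364
  k = 2: (59 + 28)/110 = 87/110 = 0.7909
  k = 3: (59 + 28 + 23)/110 = 110/110 = 1

Summary (fraction, with percent):

explained: PC1 0.5364 (53.64%), PC2 0.2545 (25.45%), PC3 0.2091 (20.91%);  cumulative: 0.5364, 0.7909, 1


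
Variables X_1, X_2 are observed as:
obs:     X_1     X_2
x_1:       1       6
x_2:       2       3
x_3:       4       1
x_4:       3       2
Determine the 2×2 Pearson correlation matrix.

Step 1 — column means:
  mean(X_1) = (1 + 2 + 4 + 3) / 4 = 10/4 = 2.5
  mean(X_2) = (6 + 3 + 1 + 2) / 4 = 12/4 = 3

Step 2 — sample variances and covariances s[i,j] = (1/(n-1)) · Σ_k (x_{k,i} - mean_i) · (x_{k,j} - mean_j), with n-1 = 3:
  s[X_1,X_1] = ((-1.5)·(-1.5) + (-0.5)·(-0.5) + (1.5)·(1.5) + (0.5)·(0.5)) / 3 = 5/3 = 1.6667
  s[X_1,X_2] = ((-1.5)·(3) + (-0.5)·(0) + (1.5)·(-2) + (0.5)·(-1)) / 3 = -8/3 = -2.6667
  s[X_2,X_2] = ((3)·(3) + (0)·(0) + (-2)·(-2) + (-1)·(-1)) / 3 = 14/3 = 4.6667
  Sample standard deviations s_i = √(s[i,i]):
  s(X_1) = √(1.6667) = 1.291
  s(X_2) = √(4.6667) = 2.1602

Step 3 — r_{ij} = s_{ij} / (s_i · s_j):
  r[X_1,X_1] = 1 (diagonal).
  r[X_1,X_2] = -2.6667 / (1.291 · 2.1602) = -2.6667 / 2.7889 = -0.9562
  r[X_2,X_2] = 1 (diagonal).

R is symmetric with unit diagonal. Assembling:

R = [[1, -0.9562],
 [-0.9562, 1]]


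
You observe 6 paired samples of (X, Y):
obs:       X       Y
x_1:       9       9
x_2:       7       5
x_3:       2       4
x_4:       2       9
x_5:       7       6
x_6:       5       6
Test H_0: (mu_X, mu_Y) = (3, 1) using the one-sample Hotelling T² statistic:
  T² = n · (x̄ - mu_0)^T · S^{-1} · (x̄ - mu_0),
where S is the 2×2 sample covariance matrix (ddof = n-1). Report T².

Step 1 — sample mean vector:
  mean(X) = (9 + 7 + 2 + 2 + 7 + 5) / 6 = 32/6 = 5.3333
  mean(Y) = (9 + 5 + 4 + 9 + 6 + 6) / 6 = 39/6 = 6.5
  x̄ = (5.3333, 6.5),  deviation x̄ - mu_0 = (5.3333, 6.5) - (3, 1) = (2.3333, 5.5).

Step 2 — sample covariance matrix, S[i,j] = (1/(n-1)) · Σ_k (x_{k,i} - mean_i) · (x_{k,j} - mean_j), divisor n-1 = 5:
  S[X,X] = ((3.6667)·(3.6667) + (1.6667)·(1.6667) + (-3.3333)·(-3.3333) + (-3.3333)·(-3.3333) + (1.6667)·(1.6667) + (-0.3333)·(-0.3333)) / 5 = 41.3333/5 = 8.2667
  S[X,Y] = ((3.6667)·(2.5) + (1.6667)·(-1.5) + (-3.3333)·(-2.5) + (-3.3333)·(2.5) + (1.6667)·(-0.5) + (-0.3333)·(-0.5)) / 5 = 6/5 = 1.2
  S[Y,Y] = ((2.5)·(2.5) + (-1.5)·(-1.5) + (-2.5)·(-2.5) + (2.5)·(2.5) + (-0.5)·(-0.5) + (-0.5)·(-0.5)) / 5 = 21.5/5 = 4.3
  S = [[8.2667, 1.2],
 [1.2, 4.3]].

Step 3 — invert S. det(S) = 8.2667·4.3 - (1.2)² = 34.1067.
  S^{-1} = (1/det) · [[d, -b], [-b, a]] = [[0.1261, -0.0352],
 [-0.0352, 0.2424]].

Step 4 — quadratic form (x̄ - mu_0)^T · S^{-1} · (x̄ - mu_0):
  S^{-1} · (x̄ - mu_0) = (0.1007, 1.251),
  (x̄ - mu_0)^T · [...] = (2.3333)·(0.1007) + (5.5)·(1.251) = 7.1153.

Step 5 — scale by n: T² = 6 · 7.1153 = 42.6916.

T² ≈ 42.6916


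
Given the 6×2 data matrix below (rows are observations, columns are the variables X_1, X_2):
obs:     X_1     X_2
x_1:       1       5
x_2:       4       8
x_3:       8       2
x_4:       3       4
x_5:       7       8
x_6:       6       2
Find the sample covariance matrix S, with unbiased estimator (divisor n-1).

Step 1 — column means:
  mean(X_1) = (1 + 4 + 8 + 3 + 7 + 6) / 6 = 29/6 = 4.8333
  mean(X_2) = (5 + 8 + 2 + 4 + 8 + 2) / 6 = 29/6 = 4.8333

Step 2 — sample covariance S[i,j] = (1/(n-1)) · Σ_k (x_{k,i} - mean_i) · (x_{k,j} - mean_j), with n-1 = 5.
  S[X_1,X_1] = ((-3.8333)·(-3.8333) + (-0.8333)·(-0.8333) + (3.1667)·(3.1667) + (-1.8333)·(-1.8333) + (2.1667)·(2.1667) + (1.1667)·(1.1667)) / 5 = 34.8333/5 = 6.9667
  S[X_1,X_2] = ((-3.8333)·(0.1667) + (-0.8333)·(3.1667) + (3.1667)·(-2.8333) + (-1.8333)·(-0.8333) + (2.1667)·(3.1667) + (1.1667)·(-2.8333)) / 5 = -7.1667/5 = -1.4333
  S[X_2,X_2] = ((0.1667)·(0.1667) + (3.1667)·(3.1667) + (-2.8333)·(-2.8333) + (-0.8333)·(-0.8333) + (3.1667)·(3.1667) + (-2.8333)·(-2.8333)) / 5 = 36.8333/5 = 7.3667

S is symmetric (S[j,i] = S[i,j]). Assembling:

S = [[6.9667, -1.4333],
 [-1.4333, 7.3667]]


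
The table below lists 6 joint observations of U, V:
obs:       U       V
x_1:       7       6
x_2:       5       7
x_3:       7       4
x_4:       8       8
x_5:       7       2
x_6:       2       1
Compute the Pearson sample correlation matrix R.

Step 1 — column means:
  mean(U) = (7 + 5 + 7 + 8 + 7 + 2) / 6 = 36/6 = 6
  mean(V) = (6 + 7 + 4 + 8 + 2 + 1) / 6 = 28/6 = 4.6667

Step 2 — sample variances and covariances s[i,j] = (1/(n-1)) · Σ_k (x_{k,i} - mean_i) · (x_{k,j} - mean_j), with n-1 = 5:
  s[U,U] = ((1)·(1) + (-1)·(-1) + (1)·(1) + (2)·(2) + (1)·(1) + (-4)·(-4)) / 5 = 24/5 = 4.8
  s[U,V] = ((1)·(1.3333) + (-1)·(2.3333) + (1)·(-0.6667) + (2)·(3.3333) + (1)·(-2.6667) + (-4)·(-3.6667)) / 5 = 17/5 = 3.4
  s[V,V] = ((1.3333)·(1.3333) + (2.3333)·(2.3333) + (-0.6667)·(-0.6667) + (3.3333)·(3.3333) + (-2.6667)·(-2.6667) + (-3.6667)·(-3.6667)) / 5 = 39.3333/5 = 7.8667
  Sample standard deviations s_i = √(s[i,i]):
  s(U) = √(4.8) = 2.1909
  s(V) = √(7.8667) = 2.8048

Step 3 — r_{ij} = s_{ij} / (s_i · s_j):
  r[U,U] = 1 (diagonal).
  r[U,V] = 3.4 / (2.1909 · 2.8048) = 3.4 / 6.1449 = 0.5533
  r[V,V] = 1 (diagonal).

R is symmetric with unit diagonal. Assembling:

R = [[1, 0.5533],
 [0.5533, 1]]


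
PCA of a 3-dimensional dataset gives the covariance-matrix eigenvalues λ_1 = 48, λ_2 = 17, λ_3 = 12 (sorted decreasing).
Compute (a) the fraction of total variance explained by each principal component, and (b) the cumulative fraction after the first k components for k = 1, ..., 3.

Step 1 — total variance = trace(Sigma) = Σ λ_i = 48 + 17 + 12 = 77.

Step 2 — fraction explained by component i = λ_i / Σ λ:
  PC1: 48/77 = 0.6234
  PC2: 17/77 = 0.2208
  PC3: 12/77 = 0.1558

Step 3 — cumulative fraction after k components = (λ_1 + ... + λ_k) / Σ λ:
  k = 1: 48/77 = 0.6234
  k = 2: (48 + 17)/77 = 65/77 = 0.8442
  k = 3: (48 + 17 + 12)/77 = 77/77 = 1

Summary (fraction, with percent):

explained: PC1 0.6234 (62.34%), PC2 0.2208 (22.08%), PC3 0.1558 (15.58%);  cumulative: 0.6234, 0.8442, 1


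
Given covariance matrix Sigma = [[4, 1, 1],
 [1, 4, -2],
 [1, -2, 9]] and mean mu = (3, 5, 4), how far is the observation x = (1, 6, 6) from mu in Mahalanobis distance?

Step 1 — centre the observation: (x - mu) = (-2, 1, 2).

Step 2 — invert Sigma (cofactor / det for 3×3, or solve directly):
  Sigma^{-1} = [[0.2883, -0.0991, -0.0541],
 [-0.0991, 0.3153, 0.0811],
 [-0.0541, 0.0811, 0.1351]].

Step 3 — form the quadratic (x - mu)^T · Sigma^{-1} · (x - mu):
  Sigma^{-1} · (x - mu) = (-0.7838, 0.6757, 0.4595).
  (x - mu)^T · [Sigma^{-1} · (x - mu)] = (-2)·(-0.7838) + (1)·(0.6757) + (2)·(0.4595) = 3.1622.

Step 4 — take square root: d = √(3.1622) ≈ 1.7782.

d(x, mu) = √(3.1622) ≈ 1.7782


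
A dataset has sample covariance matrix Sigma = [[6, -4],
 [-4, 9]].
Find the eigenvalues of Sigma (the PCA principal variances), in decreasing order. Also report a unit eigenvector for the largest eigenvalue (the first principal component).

Step 1 — characteristic polynomial of 2×2 Sigma:
  det(Sigma - λI) = λ² - trace · λ + det = 0.
  trace = 6 + 9 = 15, det = 6·9 - (-4)² = 38.
Step 2 — discriminant:
  Δ = trace² - 4·det = 225 - 152 = 73.
Step 3 — eigenvalues:
  λ = (trace ± √Δ)/2 = (15 ± 8.544)/2,
  λ_1 = 11.772,  λ_2 = 3.228.

Step 4 — unit eigenvector for λ_1: solve (Sigma - λ_1 I)v = 0. First row:
  (6 - 11.772)·v_x + (-4)·v_y = 0, i.e. (-5.772)·v_x + (-4)·v_y = 0,
  so v ∝ (b, λ_1 - a) = (-4, 5.772); multiply by -1 so the first entry is positive: u = (4, -5.772).
  ||u|| = √((4)² + (-5.772)²) = √(49.316) ≈ 7.0225,
  v_1 = u/||u|| ≈ (0.5696, -0.8219) (||v_1|| = 1).

λ_1 = 11.772,  λ_2 = 3.228;  v_1 ≈ (0.5696, -0.8219)


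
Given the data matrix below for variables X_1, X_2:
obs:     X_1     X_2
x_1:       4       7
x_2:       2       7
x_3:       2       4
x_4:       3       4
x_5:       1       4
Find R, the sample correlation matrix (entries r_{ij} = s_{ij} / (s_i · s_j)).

Step 1 — column means:
  mean(X_1) = (4 + 2 + 2 + 3 + 1) / 5 = 12/5 = 2.4
  mean(X_2) = (7 + 7 + 4 + 4 + 4) / 5 = 26/5 = 5.2

Step 2 — sample variances and covariances s[i,j] = (1/(n-1)) · Σ_k (x_{k,i} - mean_i) · (x_{k,j} - mean_j), with n-1 = 4:
  s[X_1,X_1] = ((1.6)·(1.6) + (-0.4)·(-0.4) + (-0.4)·(-0.4) + (0.6)·(0.6) + (-1.4)·(-1.4)) / 4 = 5.2/4 = 1.3
  s[X_1,X_2] = ((1.6)·(1.8) + (-0.4)·(1.8) + (-0.4)·(-1.2) + (0.6)·(-1.2) + (-1.4)·(-1.2)) / 4 = 3.6/4 = 0.9
  s[X_2,X_2] = ((1.8)·(1.8) + (1.8)·(1.8) + (-1.2)·(-1.2) + (-1.2)·(-1.2) + (-1.2)·(-1.2)) / 4 = 10.8/4 = 2.7
  Sample standard deviations s_i = √(s[i,i]):
  s(X_1) = √(1.3) = 1.1402
  s(X_2) = √(2.7) = 1.6432

Step 3 — r_{ij} = s_{ij} / (s_i · s_j):
  r[X_1,X_1] = 1 (diagonal).
  r[X_1,X_2] = 0.9 / (1.1402 · 1.6432) = 0.9 / 1.8735 = 0.4804
  r[X_2,X_2] = 1 (diagonal).

R is symmetric with unit diagonal. Assembling:

R = [[1, 0.4804],
 [0.4804, 1]]


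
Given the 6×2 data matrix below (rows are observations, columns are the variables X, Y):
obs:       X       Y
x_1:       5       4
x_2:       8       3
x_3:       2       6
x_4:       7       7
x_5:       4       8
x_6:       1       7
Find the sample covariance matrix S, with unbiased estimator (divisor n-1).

Step 1 — column means:
  mean(X) = (5 + 8 + 2 + 7 + 4 + 1) / 6 = 27/6 = 4.5
  mean(Y) = (4 + 3 + 6 + 7 + 8 + 7) / 6 = 35/6 = 5.8333

Step 2 — sample covariance S[i,j] = (1/(n-1)) · Σ_k (x_{k,i} - mean_i) · (x_{k,j} - mean_j), with n-1 = 5.
  S[X,X] = ((0.5)·(0.5) + (3.5)·(3.5) + (-2.5)·(-2.5) + (2.5)·(2.5) + (-0.5)·(-0.5) + (-3.5)·(-3.5)) / 5 = 37.5/5 = 7.5
  S[X,Y] = ((0.5)·(-1.8333) + (3.5)·(-2.8333) + (-2.5)·(0.1667) + (2.5)·(1.1667) + (-0.5)·(2.1667) + (-3.5)·(1.1667)) / 5 = -13.5/5 = -2.7
  S[Y,Y] = ((-1.8333)·(-1.8333) + (-2.8333)·(-2.8333) + (0.1667)·(0.1667) + (1.1667)·(1.1667) + (2.1667)·(2.1667) + (1.1667)·(1.1667)) / 5 = 18.8333/5 = 3.7667

S is symmetric (S[j,i] = S[i,j]). Assembling:

S = [[7.5, -2.7],
 [-2.7, 3.7667]]


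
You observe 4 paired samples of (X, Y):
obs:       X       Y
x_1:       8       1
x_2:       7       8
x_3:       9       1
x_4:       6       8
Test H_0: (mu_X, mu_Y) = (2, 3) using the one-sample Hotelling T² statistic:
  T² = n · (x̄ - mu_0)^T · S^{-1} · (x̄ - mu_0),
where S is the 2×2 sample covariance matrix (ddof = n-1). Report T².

Step 1 — sample mean vector:
  mean(X) = (8 + 7 + 9 + 6) / 4 = 30/4 = 7.5
  mean(Y) = (1 + 8 + 1 + 8) / 4 = 18/4 = 4.5
  x̄ = (7.5, 4.5),  deviation x̄ - mu_0 = (7.5, 4.5) - (2, 3) = (5.5, 1.5).

Step 2 — sample covariance matrix, S[i,j] = (1/(n-1)) · Σ_k (x_{k,i} - mean_i) · (x_{k,j} - mean_j), divisor n-1 = 3:
  S[X,X] = ((0.5)·(0.5) + (-0.5)·(-0.5) + (1.5)·(1.5) + (-1.5)·(-1.5)) / 3 = 5/3 = 1.6667
  S[X,Y] = ((0.5)·(-3.5) + (-0.5)·(3.5) + (1.5)·(-3.5) + (-1.5)·(3.5)) / 3 = -14/3 = -4.6667
  S[Y,Y] = ((-3.5)·(-3.5) + (3.5)·(3.5) + (-3.5)·(-3.5) + (3.5)·(3.5)) / 3 = 49/3 = 16.3333
  S = [[1.6667, -4.6667],
 [-4.6667, 16.3333]].

Step 3 — invert S. det(S) = 1.6667·16.3333 - (-4.6667)² = 5.4444.
  S^{-1} = (1/det) · [[d, -b], [-b, a]] = [[3, 0.8571],
 [0.8571, 0.3061]].

Step 4 — quadratic form (x̄ - mu_0)^T · S^{-1} · (x̄ - mu_0):
  S^{-1} · (x̄ - mu_0) = (17.7857, 5.1735),
  (x̄ - mu_0)^T · [...] = (5.5)·(17.7857) + (1.5)·(5.1735) = 105.5816.

Step 5 — scale by n: T² = 4 · 105.5816 = 422.3265.

T² ≈ 422.3265


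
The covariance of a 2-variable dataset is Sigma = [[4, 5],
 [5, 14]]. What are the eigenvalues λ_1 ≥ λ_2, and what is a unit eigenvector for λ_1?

Step 1 — characteristic polynomial of 2×2 Sigma:
  det(Sigma - λI) = λ² - trace · λ + det = 0.
  trace = 4 + 14 = 18, det = 4·14 - (5)² = 31.
Step 2 — discriminant:
  Δ = trace² - 4·det = 324 - 124 = 200.
Step 3 — eigenvalues:
  λ = (trace ± √Δ)/2 = (18 ± 14.1421)/2,
  λ_1 = 16.0711,  λ_2 = 1.9289.

Step 4 — unit eigenvector for λ_1: solve (Sigma - λ_1 I)v = 0. First row:
  (4 - 16.0711)·v_x + (5)·v_y = 0, i.e. (-12.0711)·v_x + (5)·v_y = 0,
  so v ∝ (b, λ_1 - a) = (5, 12.0711) = u.
  ||u|| = √((5)² + (12.0711)²) = √(170.7107) ≈ 13.0656,
  v_1 = u/||u|| ≈ (0.3827, 0.9239) (||v_1|| = 1).

λ_1 = 16.0711,  λ_2 = 1.9289;  v_1 ≈ (0.3827, 0.9239)


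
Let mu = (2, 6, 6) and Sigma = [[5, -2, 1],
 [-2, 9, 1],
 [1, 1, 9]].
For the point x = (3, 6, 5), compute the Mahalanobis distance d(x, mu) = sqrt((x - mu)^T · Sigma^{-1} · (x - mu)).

Step 1 — centre the observation: (x - mu) = (1, 0, -1).

Step 2 — invert Sigma (cofactor / det for 3×3, or solve directly):
  Sigma^{-1} = [[0.2279, 0.0541, -0.0313],
 [0.0541, 0.1254, -0.0199],
 [-0.0313, -0.0199, 0.1168]].

Step 3 — form the quadratic (x - mu)^T · Sigma^{-1} · (x - mu):
  Sigma^{-1} · (x - mu) = (0.2593, 0.0741, -0.1481).
  (x - mu)^T · [Sigma^{-1} · (x - mu)] = (1)·(0.2593) + (0)·(0.0741) + (-1)·(-0.1481) = 0.4074.

Step 4 — take square root: d = √(0.4074) ≈ 0.6383.

d(x, mu) = √(0.4074) ≈ 0.6383


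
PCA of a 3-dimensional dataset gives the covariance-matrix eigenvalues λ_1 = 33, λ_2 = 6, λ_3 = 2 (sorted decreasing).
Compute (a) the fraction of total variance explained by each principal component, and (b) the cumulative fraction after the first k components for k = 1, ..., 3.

Step 1 — total variance = trace(Sigma) = Σ λ_i = 33 + 6 + 2 = 41.

Step 2 — fraction explained by component i = λ_i / Σ λ:
  PC1: 33/41 = 0.8049
  PC2: 6/41 = 0.1463
  PC3: 2/41 = 0.0488

Step 3 — cumulative fraction after k components = (λ_1 + ... + λ_k) / Σ λ:
  k = 1: 33/41 = 0.8049
  k = 2: (33 + 6)/41 = 39/41 = 0.9512
  k = 3: (33 + 6 + 2)/41 = 41/41 = 1

Summary (fraction, with percent):

explained: PC1 0.8049 (80.49%), PC2 0.1463 (14.63%), PC3 0.0488 (4.88%);  cumulative: 0.8049, 0.9512, 1


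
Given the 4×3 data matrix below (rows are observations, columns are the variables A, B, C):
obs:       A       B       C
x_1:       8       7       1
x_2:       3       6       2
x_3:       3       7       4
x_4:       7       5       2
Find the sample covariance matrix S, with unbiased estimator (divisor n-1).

Step 1 — column means:
  mean(A) = (8 + 3 + 3 + 7) / 4 = 21/4 = 5.25
  mean(B) = (7 + 6 + 7 + 5) / 4 = 25/4 = 6.25
  mean(C) = (1 + 2 + 4 + 2) / 4 = 9/4 = 2.25

Step 2 — sample covariance S[i,j] = (1/(n-1)) · Σ_k (x_{k,i} - mean_i) · (x_{k,j} - mean_j), with n-1 = 3.
  S[A,A] = ((2.75)·(2.75) + (-2.25)·(-2.25) + (-2.25)·(-2.25) + (1.75)·(1.75)) / 3 = 20.75/3 = 6.9167
  S[A,B] = ((2.75)·(0.75) + (-2.25)·(-0.25) + (-2.25)·(0.75) + (1.75)·(-1.25)) / 3 = -1.25/3 = -0.4167
  S[A,C] = ((2.75)·(-1.25) + (-2.25)·(-0.25) + (-2.25)·(1.75) + (1.75)·(-0.25)) / 3 = -7.25/3 = -2.4167
  S[B,B] = ((0.75)·(0.75) + (-0.25)·(-0.25) + (0.75)·(0.75) + (-1.25)·(-1.25)) / 3 = 2.75/3 = 0.9167
  S[B,C] = ((0.75)·(-1.25) + (-0.25)·(-0.25) + (0.75)·(1.75) + (-1.25)·(-0.25)) / 3 = 0.75/3 = 0.25
  S[C,C] = ((-1.25)·(-1.25) + (-0.25)·(-0.25) + (1.75)·(1.75) + (-0.25)·(-0.25)) / 3 = 4.75/3 = 1.5833

S is symmetric (S[j,i] = S[i,j]). Assembling:

S = [[6.9167, -0.4167, -2.4167],
 [-0.4167, 0.9167, 0.25],
 [-2.4167, 0.25, 1.5833]]


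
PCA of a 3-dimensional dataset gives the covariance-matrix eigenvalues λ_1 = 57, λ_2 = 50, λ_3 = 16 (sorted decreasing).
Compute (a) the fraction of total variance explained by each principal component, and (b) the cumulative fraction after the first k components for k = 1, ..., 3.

Step 1 — total variance = trace(Sigma) = Σ λ_i = 57 + 50 + 16 = 123.

Step 2 — fraction explained by component i = λ_i / Σ λ:
  PC1: 57/123 = 0.4634
  PC2: 50/123 = 0.4065
  PC3: 16/123 = 0.1301

Step 3 — cumulative fraction after k components = (λ_1 + ... + λ_k) / Σ λ:
  k = 1: 57/123 = 0.4634
  k = 2: (57 + 50)/123 = 107/123 = 0.8699
  k = 3: (57 + 50 + 16)/123 = 123/123 = 1

Summary (fraction, with percent):

explained: PC1 0.4634 (46.34%), PC2 0.4065 (40.65%), PC3 0.1301 (13.01%);  cumulative: 0.4634, 0.8699, 1


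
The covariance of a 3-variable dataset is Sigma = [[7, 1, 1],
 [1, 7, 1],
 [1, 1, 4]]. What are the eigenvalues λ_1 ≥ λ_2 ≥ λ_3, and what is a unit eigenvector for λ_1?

Step 1 — characteristic polynomial p(λ) = det(λI - Sigma) = λ³ - tr·λ² + c_1·λ - det, where tr = trace, c_1 = sum of the principal 2×2 minors, det = det(Sigma):
  tr = 7 + 7 + 4 = 18,
  c_1 = (7·7 - (1)²) + (7·4 - (1)²) + (7·4 - (1)²) = 48 + 27 + 27 = 102,
  det = 7·(7·4 - (1)²) - (1)·((1)·4 - (1)·(1)) + (1)·((1)·(1) - 7·(1)) = 7·(27) - (1)·(3) + (1)·(-6) = 180.
  So p(λ) = λ³ - 18λ² + 102λ - 180.
Step 2 — look for an integer root (rational root theorem: any rational root is an integer divisor of 180). Testing λ = 6:
  p(6) = 216 - 648 + 612 - 180 = 0  ✓
  Dividing out (λ - 6): p(λ) = (λ - 6)(λ² - 12λ + 30).
Step 3 — remaining eigenvalues from the quadratic λ² - 12λ + 30 = 0:
  Δ = 12² - 4·30 = 144 - 120 = 24,  λ = (12 ± √24)/2 = (12 ± 4.899)/2 ≈ 8.4495 or 3.5505.
  Sorted: λ_1 = 8.4495,  λ_2 = 6,  λ_3 = 3.5505  (check: sum = 18 = tr ✓).

Step 4 — unit eigenvector for λ_1 ≈ 8.4495: v spans the null space of (Sigma - λ_1 I), whose rows are
  r_1 = (-1.4495, 1, 1),  r_2 = (1, -1.4495, 1),  r_3 = (1, 1, -4.4495).
  v is orthogonal to every row, so take v ∝ r_1 × r_2 = ((1)·(1) - (1)·(-1.4495), (1)·(1) - (-1.4495)·(1), (-1.4495)·(-1.4495) - (1)·(1)) ≈ (2.4495, 2.4495, 1.101).
  Let u = (2.4495, 2.4495, 1.101).
  ||u|| = √((2.4495)² + (2.4495)² + (1.101)²) = √(13.2122) ≈ 3.6349,  v_1 = u/||u|| ≈ (0.6739, 0.6739, 0.3029) (||v_1|| = 1).

λ_1 = 8.4495,  λ_2 = 6,  λ_3 = 3.5505;  v_1 ≈ (0.6739, 0.6739, 0.3029)


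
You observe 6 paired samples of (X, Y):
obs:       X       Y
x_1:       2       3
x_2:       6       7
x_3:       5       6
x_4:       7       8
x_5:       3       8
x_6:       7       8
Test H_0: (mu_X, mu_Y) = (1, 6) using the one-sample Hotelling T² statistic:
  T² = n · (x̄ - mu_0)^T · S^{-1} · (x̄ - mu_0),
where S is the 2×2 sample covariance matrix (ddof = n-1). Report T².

Step 1 — sample mean vector:
  mean(X) = (2 + 6 + 5 + 7 + 3 + 7) / 6 = 30/6 = 5
  mean(Y) = (3 + 7 + 6 + 8 + 8 + 8) / 6 = 40/6 = 6.6667
  x̄ = (5, 6.6667),  deviation x̄ - mu_0 = (5, 6.6667) - (1, 6) = (4, 0.6667).

Step 2 — sample covariance matrix, S[i,j] = (1/(n-1)) · Σ_k (x_{k,i} - mean_i) · (x_{k,j} - mean_j), divisor n-1 = 5:
  S[X,X] = ((-3)·(-3) + (1)·(1) + (0)·(0) + (2)·(2) + (-2)·(-2) + (2)·(2)) / 5 = 22/5 = 4.4
  S[X,Y] = ((-3)·(-3.6667) + (1)·(0.3333) + (0)·(-0.6667) + (2)·(1.3333) + (-2)·(1.3333) + (2)·(1.3333)) / 5 = 14/5 = 2.8
  S[Y,Y] = ((-3.6667)·(-3.6667) + (0.3333)·(0.3333) + (-0.6667)·(-0.6667) + (1.3333)·(1.3333) + (1.3333)·(1.3333) + (1.3333)·(1.3333)) / 5 = 19.3333/5 = 3.8667
  S = [[4.4, 2.8],
 [2.8, 3.8667]].

Step 3 — invert S. det(S) = 4.4·3.8667 - (2.8)² = 9.1733.
  S^{-1} = (1/det) · [[d, -b], [-b, a]] = [[0.4215, -0.3052],
 [-0.3052, 0.4797]].

Step 4 — quadratic form (x̄ - mu_0)^T · S^{-1} · (x̄ - mu_0):
  S^{-1} · (x̄ - mu_0) = (1.4826, -0.9012),
  (x̄ - mu_0)^T · [...] = (4)·(1.4826) + (0.6667)·(-0.9012) = 5.3295.

Step 5 — scale by n: T² = 6 · 5.3295 = 31.9767.

T² ≈ 31.9767


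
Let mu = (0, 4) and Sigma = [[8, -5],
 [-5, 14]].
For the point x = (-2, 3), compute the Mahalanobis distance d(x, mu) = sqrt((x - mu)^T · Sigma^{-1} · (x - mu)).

Step 1 — centre the observation: (x - mu) = (-2, -1).

Step 2 — invert Sigma. det(Sigma) = 8·14 - (-5)² = 87.
  Sigma^{-1} = (1/det) · [[d, -b], [-b, a]] = [[0.1609, 0.0575],
 [0.0575, 0.092]].

Step 3 — form the quadratic (x - mu)^T · Sigma^{-1} · (x - mu):
  Sigma^{-1} · (x - mu) = (-0.3793, -0.2069).
  (x - mu)^T · [Sigma^{-1} · (x - mu)] = (-2)·(-0.3793) + (-1)·(-0.2069) = 0.9655.

Step 4 — take square root: d = √(0.9655) ≈ 0.9826.

d(x, mu) = √(0.9655) ≈ 0.9826


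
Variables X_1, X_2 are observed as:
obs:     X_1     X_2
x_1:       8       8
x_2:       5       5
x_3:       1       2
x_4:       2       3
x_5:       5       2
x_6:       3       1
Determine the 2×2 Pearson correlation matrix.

Step 1 — column means:
  mean(X_1) = (8 + 5 + 1 + 2 + 5 + 3) / 6 = 24/6 = 4
  mean(X_2) = (8 + 5 + 2 + 3 + 2 + 1) / 6 = 21/6 = 3.5

Step 2 — sample variances and covariances s[i,j] = (1/(n-1)) · Σ_k (x_{k,i} - mean_i) · (x_{k,j} - mean_j), with n-1 = 5:
  s[X_1,X_1] = ((4)·(4) + (1)·(1) + (-3)·(-3) + (-2)·(-2) + (1)·(1) + (-1)·(-1)) / 5 = 32/5 = 6.4
  s[X_1,X_2] = ((4)·(4.5) + (1)·(1.5) + (-3)·(-1.5) + (-2)·(-0.5) + (1)·(-1.5) + (-1)·(-2.5)) / 5 = 26/5 = 5.2
  s[X_2,X_2] = ((4.5)·(4.5) + (1.5)·(1.5) + (-1.5)·(-1.5) + (-0.5)·(-0.5) + (-1.5)·(-1.5) + (-2.5)·(-2.5)) / 5 = 33.5/5 = 6.7
  Sample standard deviations s_i = √(s[i,i]):
  s(X_1) = √(6.4) = 2.5298
  s(X_2) = √(6.7) = 2.5884

Step 3 — r_{ij} = s_{ij} / (s_i · s_j):
  r[X_1,X_1] = 1 (diagonal).
  r[X_1,X_2] = 5.2 / (2.5298 · 2.5884) = 5.2 / 6.5483 = 0.7941
  r[X_2,X_2] = 1 (diagonal).

R is symmetric with unit diagonal. Assembling:

R = [[1, 0.7941],
 [0.7941, 1]]


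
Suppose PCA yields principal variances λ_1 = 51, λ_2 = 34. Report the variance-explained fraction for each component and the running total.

Step 1 — total variance = trace(Sigma) = Σ λ_i = 51 + 34 = 85.

Step 2 — fraction explained by component i = λ_i / Σ λ:
  PC1: 51/85 = 0.6
  PC2: 34/85 = 0.4

Step 3 — cumulative fraction after k components = (λ_1 + ... + λ_k) / Σ λ:
  k = 1: 51/85 = 0.6
  k = 2: (51 + 34)/85 = 85/85 = 1

Summary (fraction, with percent):

explained: PC1 0.6 (60%), PC2 0.4 (40%);  cumulative: 0.6, 1


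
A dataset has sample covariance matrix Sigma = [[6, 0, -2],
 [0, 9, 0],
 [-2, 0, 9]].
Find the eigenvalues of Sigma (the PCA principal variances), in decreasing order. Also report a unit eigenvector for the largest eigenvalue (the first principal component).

Step 1 — characteristic polynomial p(λ) = det(λI - Sigma) = λ³ - tr·λ² + c_1·λ - det, where tr = trace, c_1 = sum of the principal 2×2 minors, det = det(Sigma):
  tr = 6 + 9 + 9 = 24,
  c_1 = (6·9 - (0)²) + (6·9 - (-2)²) + (9·9 - (0)²) = 54 + 50 + 81 = 185,
  det = 6·(9·9 - (0)²) - (0)·((0)·9 - (0)·(-2)) + (-2)·((0)·(0) - 9·(-2)) = 6·(81) - (0)·(0) + (-2)·(18) = 450.
  So p(λ) = λ³ - 24λ² + 185λ - 450.
Step 2 — look for an integer root (rational root theorem: any rational root is an integer divisor of 450). Testing λ = 5:
  p(5) = 125 - 600 + 925 - 450 = 0  ✓
  Dividing out (λ - 5): p(λ) = (λ - 5)(λ² - 19λ + 90).
Step 3 — remaining eigenvalues from the quadratic λ² - 19λ + 90 = 0:
  Δ = 19² - 4·90 = 361 - 360 = 1,  λ = (19 ± √1)/2 = (19 ± 1)/2 = 10 or 9.
  Sorted: λ_1 = 10,  λ_2 = 9,  λ_3 = 5  (check: sum = 24 = tr ✓).

Step 4 — unit eigenvector for λ_1 = 10: v spans the null space of (Sigma - λ_1 I), whose rows are
  r_1 = (-4, 0, -2),  r_2 = (0, -1, 0),  r_3 = (-2, 0, -1).
  v is orthogonal to every row, so take v ∝ r_1 × r_2 = ((0)·(0) - (-2)·(-1), (-2)·(0) - (-4)·(0), (-4)·(-1) - (0)·(0)) = (-2, 0, 4).
  Rescale (divide by 2; multiply by -1 so the first nonzero entry is positive): u = (1, 0, -2).
  ||u|| = √((1)² + (0)² + (-2)²) = √(5) ≈ 2.2361,  v_1 = u/||u|| ≈ (0.4472, 0, -0.8944) (||v_1|| = 1).

λ_1 = 10,  λ_2 = 9,  λ_3 = 5;  v_1 ≈ (0.4472, 0, -0.8944)


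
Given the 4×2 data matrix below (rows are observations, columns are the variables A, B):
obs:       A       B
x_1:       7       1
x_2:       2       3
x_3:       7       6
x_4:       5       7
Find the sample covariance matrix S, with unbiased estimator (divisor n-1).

Step 1 — column means:
  mean(A) = (7 + 2 + 7 + 5) / 4 = 21/4 = 5.25
  mean(B) = (1 + 3 + 6 + 7) / 4 = 17/4 = 4.25

Step 2 — sample covariance S[i,j] = (1/(n-1)) · Σ_k (x_{k,i} - mean_i) · (x_{k,j} - mean_j), with n-1 = 3.
  S[A,A] = ((1.75)·(1.75) + (-3.25)·(-3.25) + (1.75)·(1.75) + (-0.25)·(-0.25)) / 3 = 16.75/3 = 5.5833
  S[A,B] = ((1.75)·(-3.25) + (-3.25)·(-1.25) + (1.75)·(1.75) + (-0.25)·(2.75)) / 3 = 0.75/3 = 0.25
  S[B,B] = ((-3.25)·(-3.25) + (-1.25)·(-1.25) + (1.75)·(1.75) + (2.75)·(2.75)) / 3 = 22.75/3 = 7.5833

S is symmetric (S[j,i] = S[i,j]). Assembling:

S = [[5.5833, 0.25],
 [0.25, 7.5833]]
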